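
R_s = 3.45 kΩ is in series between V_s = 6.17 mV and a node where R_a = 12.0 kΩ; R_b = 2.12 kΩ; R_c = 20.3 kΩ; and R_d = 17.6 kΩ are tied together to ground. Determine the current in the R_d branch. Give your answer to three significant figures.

I ≈ 0.107 µA

Combine the parallel branches: R_p = (1/12.0 + 1/2.12 + 1/20.3 + 1/17.6)⁻¹ = 1.513 kΩ.
Node voltage V_A = V_s · R_p/(R_s + R_p) = 6.17 × 0.3048 = 1.881 mV.
Branch current I = V_A/R_d = 1.881/17.6 = 0.1069 µA.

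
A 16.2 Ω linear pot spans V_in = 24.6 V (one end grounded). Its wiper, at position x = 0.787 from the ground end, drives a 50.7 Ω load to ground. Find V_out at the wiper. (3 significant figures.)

V_out ≈ 18.4 V

Split the track: R_lower = x·R_p = 12.75 Ω, R_upper = (1−x)·R_p = 3.451 Ω.
Lower segment in parallel with the load: 12.75 ‖ 50.7 = 10.19 Ω.
Then V_out = V_in · 10.19/(3.451 + 10.19) = 18.38 V.
(Unloaded: V_out = x·V_in = 19.4 V.)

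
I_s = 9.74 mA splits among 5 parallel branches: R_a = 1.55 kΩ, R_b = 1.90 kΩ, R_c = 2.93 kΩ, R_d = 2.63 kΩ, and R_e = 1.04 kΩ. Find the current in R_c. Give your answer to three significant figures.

Total conductance ΣG = 1/1.55 + 1/1.90 + 1/2.93 + 1/2.63 + 1/1.04 = 2.855 (units of 1/kΩ).
R_c takes the fraction G_k/ΣG = 0.3413/2.855 = 0.1196, so I = 9.74 × 0.1196 = 1.165 mA.

I ≈ 1.16 mA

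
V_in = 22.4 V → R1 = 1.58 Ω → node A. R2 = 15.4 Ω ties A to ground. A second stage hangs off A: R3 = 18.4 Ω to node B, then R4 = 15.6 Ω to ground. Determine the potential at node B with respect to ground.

Looking into the second stage from A: R3 + R4 = 34.00 Ω appears in parallel with R2.
Effective lower resistance at A: R2 ‖ 34.00 = 10.60 Ω.
V_A = 22.4 × 10.60/(1.58 + 10.60) = 19.49 V.
Then the unloaded second divider: V_B = V_A × R4/(R3+R4) = 19.49 × 0.4588 = 8.944 V.

V_B ≈ 8.94 V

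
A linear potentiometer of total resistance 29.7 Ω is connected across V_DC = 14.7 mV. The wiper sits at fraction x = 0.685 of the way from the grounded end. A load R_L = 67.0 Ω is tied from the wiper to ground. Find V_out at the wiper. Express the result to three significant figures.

V_out ≈ 9.19 mV

Split the track: R_lower = x·R_p = 20.34 Ω, R_upper = (1−x)·R_p = 9.355 Ω.
Lower segment in parallel with the load: 20.34 ‖ 67.0 = 15.61 Ω.
Loaded-divider output: V_out = 14.7 × 0.6252 = 9.190 mV.
(Unloaded: V_out = x·V_DC = 10.1 mV.)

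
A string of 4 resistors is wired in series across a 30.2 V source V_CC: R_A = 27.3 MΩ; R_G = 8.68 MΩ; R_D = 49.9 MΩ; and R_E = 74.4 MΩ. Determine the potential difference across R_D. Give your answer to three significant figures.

Total series resistance ΣR = 27.3 + 8.68 + 49.9 + 74.4 = 160.3 MΩ.
Voltage divider: V = V_CC · (49.90 / 160.3) = 30.2 × 0.3113 = 9.402 V.

V ≈ 9.40 V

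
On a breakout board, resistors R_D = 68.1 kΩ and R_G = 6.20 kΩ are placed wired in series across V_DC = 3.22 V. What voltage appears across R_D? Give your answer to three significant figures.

Total series resistance ΣR = 68.1 + 6.20 = 74.30 kΩ.
By the voltage-divider rule, V = 3.22 × 68.10/74.30 = 2.951 V.

V ≈ 2.95 V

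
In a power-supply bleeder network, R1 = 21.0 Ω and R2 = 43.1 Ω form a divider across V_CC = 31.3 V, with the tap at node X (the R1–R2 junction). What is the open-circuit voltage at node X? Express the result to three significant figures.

V_th ≈ 21.0 V

Open-circuit (no load on X): V_th = V_CC · R2/(R1 + R2) = 31.3 × 43.1/(21.00 + 43.1) = 21.05 V.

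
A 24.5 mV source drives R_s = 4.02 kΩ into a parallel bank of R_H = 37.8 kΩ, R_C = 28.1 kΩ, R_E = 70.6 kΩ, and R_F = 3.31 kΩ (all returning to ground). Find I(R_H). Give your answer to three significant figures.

I ≈ 0.257 µA

Parallel bank: R_p = 1/(1/37.8 + 1/28.1 + 1/70.6 + 1/3.31) = 2.643 kΩ.
V_A by voltage divider: V_A = 24.5 × 2.643/(4.02 + 2.643) = 9.719 mV.
Branch current I = V_A/R_H = 9.719/37.8 = 0.2571 µA.
(Equivalently: I_total = 3.677 µA, then current-divider fraction G_k/ΣG = 0.06993.)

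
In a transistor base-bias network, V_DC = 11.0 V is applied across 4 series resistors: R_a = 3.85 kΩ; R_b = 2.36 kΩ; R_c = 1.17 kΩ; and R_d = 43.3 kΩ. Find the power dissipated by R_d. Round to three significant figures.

P ≈ 2.04 mW

ΣR = 50.68 kΩ → I = 11.0/50.68 = 0.2170 mA.
V(R_d) = I·R = 9.398 V; P = V·I = 9.398 × 0.2170 = 2.040 mW.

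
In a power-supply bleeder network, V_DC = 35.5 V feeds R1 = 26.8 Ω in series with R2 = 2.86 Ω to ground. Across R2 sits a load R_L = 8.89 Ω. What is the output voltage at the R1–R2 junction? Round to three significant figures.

V_out ≈ 2.65 V

First combine the lower leg with the load: R2 ‖ R_L = 2.164 Ω.
Voltage divider with the loaded lower leg: V_out = 35.5 × 2.164/(26.8 + 2.164) = 35.5 × 0.07471 = 2.652 V.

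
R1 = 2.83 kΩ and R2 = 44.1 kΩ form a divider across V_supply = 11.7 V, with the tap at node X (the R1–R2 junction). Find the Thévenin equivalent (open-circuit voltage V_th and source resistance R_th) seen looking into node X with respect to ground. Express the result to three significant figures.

V_th ≈ 11.0 V, R_th ≈ 2.66 kΩ

Open-circuit (no load on X): V_th = V_supply · R2/(R1 + R2) = 11.7 × 44.1/(2.830 + 44.1) = 10.99 V.
Looking into X with the source shorted: R_th = R1·R2/(R1+R2) = 2.830 × 44.1/46.93 = 2.659 kΩ.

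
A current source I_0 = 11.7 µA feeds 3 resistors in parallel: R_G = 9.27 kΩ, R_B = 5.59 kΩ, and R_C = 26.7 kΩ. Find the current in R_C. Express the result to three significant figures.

Conductances: ΣG = 1/9.27 + 1/5.59 + 1/26.7 = 0.3242 (1/kΩ).
R_C takes the fraction G_k/ΣG = 0.03745/0.3242 = 0.1155, so I = 11.7 × 0.1155 = 1.352 µA.

I ≈ 1.35 µA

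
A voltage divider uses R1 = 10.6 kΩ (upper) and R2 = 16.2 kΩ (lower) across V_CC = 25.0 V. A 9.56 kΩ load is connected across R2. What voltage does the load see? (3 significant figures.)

The load sits in parallel with R2, giving an effective lower resistance R2' = R2·R_L/(R2+R_L) = 6.012 kΩ.
Voltage divider with the loaded lower leg: V_out = 25.0 × 6.012/(10.6 + 6.012) = 25.0 × 0.3619 = 9.048 V.

V_out ≈ 9.05 V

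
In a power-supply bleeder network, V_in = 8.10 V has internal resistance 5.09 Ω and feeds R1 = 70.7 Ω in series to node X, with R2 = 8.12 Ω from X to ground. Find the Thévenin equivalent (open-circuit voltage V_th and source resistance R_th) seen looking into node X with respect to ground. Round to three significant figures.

R1' = 5.09 + 70.7 = 75.79 Ω (source resistance + R1).
Open-circuit (no load on X): V_th = V_in · R2/(R1' + R2) = 8.10 × 8.12/(75.79 + 8.12) = 0.7838 V.
With V_in suppressed (replaced by a short), R_th = R1' ‖ R2 = (75.79 × 8.12)/(75.79 + 8.12) = 7.334 Ω.

V_th ≈ 0.784 V, R_th ≈ 7.33 Ω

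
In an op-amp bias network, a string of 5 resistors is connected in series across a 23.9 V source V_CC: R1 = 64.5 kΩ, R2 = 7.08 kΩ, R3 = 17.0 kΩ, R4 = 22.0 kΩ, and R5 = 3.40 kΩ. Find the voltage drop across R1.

V ≈ 13.5 V

ΣR = 64.5 + 7.08 + 17.0 + 22.0 + 3.40 = 114.0 kΩ.
Voltage divider: V = V_CC · (64.50 / 114.0) = 23.9 × 0.5659 = 13.52 V.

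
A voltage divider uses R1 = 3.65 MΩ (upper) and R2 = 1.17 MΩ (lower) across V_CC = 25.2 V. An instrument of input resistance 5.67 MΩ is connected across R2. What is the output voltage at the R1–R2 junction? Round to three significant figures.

V_out ≈ 5.29 V

First combine the lower leg with the load: R2 ‖ R_L = 0.9699 MΩ.
Voltage divider with the loaded lower leg: V_out = 25.2 × 0.9699/(3.65 + 0.9699) = 25.2 × 0.2099 = 5.290 V.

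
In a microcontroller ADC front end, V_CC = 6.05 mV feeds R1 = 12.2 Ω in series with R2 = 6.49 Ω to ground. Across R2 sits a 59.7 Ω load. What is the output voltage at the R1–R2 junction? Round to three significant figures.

V_out ≈ 1.96 mV

The load sits in parallel with R2, giving an effective lower resistance R2' = R2·R_L/(R2+R_L) = 5.854 Ω.
Then V_out = V_CC · R2'/(R1 + R2') = 6.05 × 5.854/18.05 = 1.962 mV.
(Unloaded it would be 2.10 mV; the load pulls it down.)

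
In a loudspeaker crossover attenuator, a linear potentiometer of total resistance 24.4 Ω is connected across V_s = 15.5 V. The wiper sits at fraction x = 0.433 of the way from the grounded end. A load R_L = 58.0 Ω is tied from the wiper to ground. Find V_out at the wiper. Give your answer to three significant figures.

The pot divides into 13.83 Ω above the wiper and 10.57 Ω below.
R_L loads the lower segment: effective lower R = 8.937 Ω.
V_out = 15.5 × 8.937/(13.83 + 8.937) = 6.083 V.
(Unloaded: V_out = x·V_s = 6.71 V.)

V_out ≈ 6.08 V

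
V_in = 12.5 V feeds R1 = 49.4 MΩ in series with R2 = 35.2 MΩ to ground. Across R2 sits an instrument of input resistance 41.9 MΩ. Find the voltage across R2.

The load sits in parallel with R2, giving an effective lower resistance R2' = R2·R_L/(R2+R_L) = 19.13 MΩ.
Then V_out = V_in · R2'/(R1 + R2') = 12.5 × 19.13/68.53 = 3.489 V.

V_out ≈ 3.49 V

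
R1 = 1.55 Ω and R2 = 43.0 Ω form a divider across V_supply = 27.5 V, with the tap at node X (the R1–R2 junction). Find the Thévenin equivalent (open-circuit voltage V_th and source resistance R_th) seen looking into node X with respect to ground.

V_th is the unloaded tap voltage: V_supply · R2/(R1+R2) = 27.5 × 0.9652 = 26.54 V.
Looking into X with the source shorted: R_th = R1·R2/(R1+R2) = 1.550 × 43.0/44.55 = 1.496 Ω.

V_th ≈ 26.5 V, R_th ≈ 1.50 Ω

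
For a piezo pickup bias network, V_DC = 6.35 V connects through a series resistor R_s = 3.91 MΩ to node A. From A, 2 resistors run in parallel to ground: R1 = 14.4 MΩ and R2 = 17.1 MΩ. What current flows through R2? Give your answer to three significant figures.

Equivalent of the parallel group: R_p = 7.817 MΩ.
V_A by voltage divider: V_A = 6.35 × 7.817/(3.91 + 7.817) = 4.233 V.
Branch current I = V_A/R2 = 4.233/17.1 = 0.2475 µA.

I ≈ 0.248 µA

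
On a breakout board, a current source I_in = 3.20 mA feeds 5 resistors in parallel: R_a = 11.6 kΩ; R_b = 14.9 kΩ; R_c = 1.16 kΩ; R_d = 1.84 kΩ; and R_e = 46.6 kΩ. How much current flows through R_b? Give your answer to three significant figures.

ΣG = 1/11.6 + 1/14.9 + 1/1.16 + 1/1.84 + 1/46.6 = 1.580.
Current divider: I(R_b) = I_in · G_k/ΣG = 3.20 × (0.06711/1.580) = 3.20 × 0.04247 = 0.1359 mA.

I ≈ 0.136 mA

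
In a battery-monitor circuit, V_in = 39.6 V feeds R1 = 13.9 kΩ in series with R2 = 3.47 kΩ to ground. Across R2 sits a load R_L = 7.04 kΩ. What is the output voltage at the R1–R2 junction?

V_out ≈ 5.67 V

First combine the lower leg with the load: R2 ‖ R_L = 2.324 kΩ.
Then V_out = V_in · R2'/(R1 + R2') = 39.6 × 2.324/16.22 = 5.673 V.
(Unloaded it would be 7.91 V; the load pulls it down.)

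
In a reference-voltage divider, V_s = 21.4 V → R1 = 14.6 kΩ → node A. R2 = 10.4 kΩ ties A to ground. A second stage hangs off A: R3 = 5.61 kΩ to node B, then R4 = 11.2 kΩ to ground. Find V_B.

V_B ≈ 4.36 V

Node A sees R2 in parallel with the series input of stage 2, R3 + R4 = 16.81 kΩ.
R2 ‖ (R3+R4) = 6.425 kΩ.
So V_A = 21.4 × 0.3056 = 6.540 V.
Then the unloaded second divider: V_B = V_A × R4/(R3+R4) = 6.540 × 0.6663 = 4.357 V.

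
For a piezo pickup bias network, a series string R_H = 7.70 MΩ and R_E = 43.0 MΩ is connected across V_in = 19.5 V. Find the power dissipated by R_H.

Series current I = V_in/ΣR = 19.5/50.70 = 0.3846 µA.
P = I²R = 0.1479 × 7.70 = 1.139 µW.

P ≈ 1.14 µW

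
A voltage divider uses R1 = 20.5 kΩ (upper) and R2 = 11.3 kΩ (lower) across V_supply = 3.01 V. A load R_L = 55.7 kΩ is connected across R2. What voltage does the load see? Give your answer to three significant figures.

First combine the lower leg with the load: R2 ‖ R_L = 9.394 kΩ.
Then V_out = V_supply · R2'/(R1 + R2') = 3.01 × 9.394/29.89 = 0.9459 V.

V_out ≈ 0.946 V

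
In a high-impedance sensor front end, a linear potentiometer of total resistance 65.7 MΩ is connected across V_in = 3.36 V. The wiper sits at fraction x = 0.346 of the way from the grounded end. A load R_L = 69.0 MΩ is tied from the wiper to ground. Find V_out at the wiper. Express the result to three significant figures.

Lower segment x·R_p = 22.73 MΩ; upper segment (1−x)·R_p = 42.97 MΩ.
Lower segment in parallel with the load: 22.73 ‖ 69.0 = 17.10 MΩ.
Loaded-divider output: V_out = 3.36 × 0.2847 = 0.9565 V.

V_out ≈ 0.956 V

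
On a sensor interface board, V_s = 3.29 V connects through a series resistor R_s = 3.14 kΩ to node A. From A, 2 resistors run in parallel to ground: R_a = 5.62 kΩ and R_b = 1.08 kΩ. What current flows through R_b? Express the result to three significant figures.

Equivalent of the parallel group: R_p = 0.9059 kΩ.
V_A by voltage divider: V_A = 3.29 × 0.9059/(3.14 + 0.9059) = 0.7367 V.
I(R_b) = V_A / R_b = 0.7367/1.08 = 0.6821 mA.

I ≈ 0.682 mA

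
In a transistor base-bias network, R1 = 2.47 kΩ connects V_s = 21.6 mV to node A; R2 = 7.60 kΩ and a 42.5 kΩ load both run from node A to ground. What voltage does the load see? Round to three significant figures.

V_out ≈ 15.6 mV

R2 ‖ R_L = (7.60 × 42.5)/(7.60 + 42.5) = 6.447 kΩ.
Then V_out = V_s · R2'/(R1 + R2') = 21.6 × 6.447/8.917 = 15.62 mV.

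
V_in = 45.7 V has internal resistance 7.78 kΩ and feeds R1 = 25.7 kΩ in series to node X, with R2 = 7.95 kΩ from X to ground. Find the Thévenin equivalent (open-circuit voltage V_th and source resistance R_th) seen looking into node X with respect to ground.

R1' = 7.78 + 25.7 = 33.48 kΩ (source resistance + R1).
Open-circuit (no load on X): V_th = V_in · R2/(R1' + R2) = 45.7 × 7.95/(33.48 + 7.95) = 8.769 V.
Zeroing V_in shorts the top of R1' to ground, so R_th = R1' ‖ R2 = 6.424 kΩ.

V_th ≈ 8.77 V, R_th ≈ 6.42 kΩ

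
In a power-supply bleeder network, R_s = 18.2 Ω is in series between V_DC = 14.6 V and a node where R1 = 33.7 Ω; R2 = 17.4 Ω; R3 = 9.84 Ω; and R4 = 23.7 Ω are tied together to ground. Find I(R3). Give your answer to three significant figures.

Combine the parallel branches: R_p = (1/33.7 + 1/17.4 + 1/9.84 + 1/23.7)⁻¹ = 4.330 Ω.
V_A = 14.6 × 4.330/22.53 = 2.806 V.
I(R3) = V_A / R3 = 2.806/9.84 = 0.2851 A.
(Equivalently: I_total = 0.6480 A, then current-divider fraction G_k/ΣG = 0.4400.)

I ≈ 0.285 A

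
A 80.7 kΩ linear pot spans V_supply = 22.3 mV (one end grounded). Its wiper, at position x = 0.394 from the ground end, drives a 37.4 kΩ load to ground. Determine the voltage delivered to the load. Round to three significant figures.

The pot divides into 48.90 kΩ above the wiper and 31.80 kΩ below.
(x·R_p) ‖ R_L = 17.19 kΩ.
V_out = 22.3 × 17.19/(48.90 + 17.19) = 5.799 mV.

V_out ≈ 5.80 mV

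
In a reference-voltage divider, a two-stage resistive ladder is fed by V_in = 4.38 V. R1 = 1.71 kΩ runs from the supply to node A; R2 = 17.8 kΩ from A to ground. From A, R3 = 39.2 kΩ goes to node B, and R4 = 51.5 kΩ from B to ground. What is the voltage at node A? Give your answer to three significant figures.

V_A ≈ 3.93 V

Looking into the second stage from A: R3 + R4 = 90.70 kΩ appears in parallel with R2.
R2 ‖ (R3+R4) = 14.88 kΩ.
First divider: V_A = V_in · 14.88/(1.71 + 14.88) = 3.929 V.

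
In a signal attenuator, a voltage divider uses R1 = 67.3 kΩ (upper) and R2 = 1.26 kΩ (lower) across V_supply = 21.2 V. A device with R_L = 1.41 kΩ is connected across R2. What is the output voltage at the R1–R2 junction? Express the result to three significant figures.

The load sits in parallel with R2, giving an effective lower resistance R2' = R2·R_L/(R2+R_L) = 0.6654 kΩ.
Then V_out = V_supply · R2'/(R1 + R2') = 21.2 × 0.6654/67.97 = 0.2076 V.
(Unloaded it would be 0.390 V; the load pulls it down.)

V_out ≈ 0.208 V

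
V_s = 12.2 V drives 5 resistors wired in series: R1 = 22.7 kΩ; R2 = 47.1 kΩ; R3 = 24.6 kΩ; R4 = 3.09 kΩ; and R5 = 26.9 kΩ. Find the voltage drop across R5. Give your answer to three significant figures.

ΣR = 22.7 + 47.1 + 24.6 + 3.09 + 26.9 = 124.4 kΩ.
By the voltage-divider rule, V = 12.2 × 26.90/124.4 = 2.638 V.

V ≈ 2.64 V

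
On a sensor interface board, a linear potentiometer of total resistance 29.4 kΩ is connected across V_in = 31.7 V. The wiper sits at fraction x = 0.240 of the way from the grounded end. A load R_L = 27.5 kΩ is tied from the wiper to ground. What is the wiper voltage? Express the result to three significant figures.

V_out ≈ 6.37 V

Lower segment x·R_p = 7.056 kΩ; upper segment (1−x)·R_p = 22.34 kΩ.
(x·R_p) ‖ R_L = 5.615 kΩ.
Then V_out = V_in · 5.615/(22.34 + 5.615) = 6.367 V.
(Unloaded: V_out = x·V_in = 7.61 V.)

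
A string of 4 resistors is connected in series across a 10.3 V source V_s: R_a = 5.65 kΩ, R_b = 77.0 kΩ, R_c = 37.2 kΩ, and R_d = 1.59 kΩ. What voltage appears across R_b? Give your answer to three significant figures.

V ≈ 6.53 V

Total series resistance ΣR = 5.65 + 77.0 + 37.2 + 1.59 = 121.4 kΩ.
Voltage divider: V = V_s · (77.00 / 121.4) = 10.3 × 0.6341 = 6.531 V.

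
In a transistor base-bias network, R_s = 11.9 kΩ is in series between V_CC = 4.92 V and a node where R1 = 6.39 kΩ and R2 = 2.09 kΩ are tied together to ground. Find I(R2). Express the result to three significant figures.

I ≈ 0.275 mA

Equivalent of the parallel group: R_p = 1.575 kΩ.
Node voltage V_A = V_CC · R_p/(R_s + R_p) = 4.92 × 0.1169 = 0.5750 V.
Branch current I = V_A/R2 = 0.5750/2.09 = 0.2751 mA.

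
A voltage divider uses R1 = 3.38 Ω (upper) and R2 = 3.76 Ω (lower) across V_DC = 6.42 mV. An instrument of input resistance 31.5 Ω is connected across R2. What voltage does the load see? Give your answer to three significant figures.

The load sits in parallel with R2, giving an effective lower resistance R2' = R2·R_L/(R2+R_L) = 3.359 Ω.
Voltage divider with the loaded lower leg: V_out = 6.42 × 3.359/(3.38 + 3.359) = 6.42 × 0.4984 = 3.200 mV.

V_out ≈ 3.20 mV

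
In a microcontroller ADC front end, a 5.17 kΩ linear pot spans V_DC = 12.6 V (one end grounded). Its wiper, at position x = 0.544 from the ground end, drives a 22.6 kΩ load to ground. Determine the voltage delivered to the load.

V_out ≈ 6.49 V

Split the track: R_lower = x·R_p = 2.812 kΩ, R_upper = (1−x)·R_p = 2.358 kΩ.
Lower segment in parallel with the load: 2.812 ‖ 22.6 = 2.501 kΩ.
V_out = 12.6 × 2.501/(2.358 + 2.501) = 6.486 V.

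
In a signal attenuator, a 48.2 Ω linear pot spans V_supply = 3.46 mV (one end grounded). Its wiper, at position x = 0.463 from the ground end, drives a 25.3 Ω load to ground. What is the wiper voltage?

The pot divides into 25.88 Ω above the wiper and 22.32 Ω below.
R_L loads the lower segment: effective lower R = 11.86 Ω.
V_out = 3.46 × 11.86/(25.88 + 11.86) = 1.087 mV.
(Unloaded: V_out = x·V_supply = 1.60 mV.)

V_out ≈ 1.09 mV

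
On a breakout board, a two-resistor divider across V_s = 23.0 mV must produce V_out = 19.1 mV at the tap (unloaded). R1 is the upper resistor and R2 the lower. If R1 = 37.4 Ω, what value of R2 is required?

Required fraction k = V_out/V_s = 0.8304.
Rearranging, R2 = R1·k/(1−k) = 37.4 × 4.897 = 183.2 Ω.

R2 ≈ 183 Ω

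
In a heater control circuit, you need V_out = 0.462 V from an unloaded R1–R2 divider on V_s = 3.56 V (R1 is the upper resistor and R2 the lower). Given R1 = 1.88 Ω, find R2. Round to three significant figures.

Required fraction k = V_out/V_s = 0.1298.
Rearranging, R2 = R1·k/(1−k) = 1.88 × 0.1491 = 0.2804 Ω.

R2 ≈ 0.280 Ω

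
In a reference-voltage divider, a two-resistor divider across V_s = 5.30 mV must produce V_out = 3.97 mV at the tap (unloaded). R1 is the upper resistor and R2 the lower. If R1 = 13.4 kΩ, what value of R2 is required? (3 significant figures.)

Required fraction k = V_out/V_s = 0.7491.
So R2 = R1 · V_out/(V_s − V_out) = 13.4 × 3.97/(5.30 − 3.97) = 13.4 × 2.985 = 40.00 kΩ.

R2 ≈ 40.0 kΩ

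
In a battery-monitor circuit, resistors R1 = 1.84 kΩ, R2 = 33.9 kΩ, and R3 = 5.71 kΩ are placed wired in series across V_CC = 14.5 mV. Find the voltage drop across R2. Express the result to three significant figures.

ΣR = 1.84 + 33.9 + 5.71 = 41.45 kΩ.
By the voltage-divider rule, V = 14.5 × 33.90/41.45 = 11.86 mV.

V ≈ 11.9 mV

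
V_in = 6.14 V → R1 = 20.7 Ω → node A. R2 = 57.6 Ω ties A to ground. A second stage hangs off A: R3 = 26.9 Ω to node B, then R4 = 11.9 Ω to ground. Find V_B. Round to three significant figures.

V_B ≈ 0.995 V

Node A sees R2 in parallel with the series input of stage 2, R3 + R4 = 38.80 Ω.
R2 ‖ (R3+R4) = 23.18 Ω.
So V_A = 6.14 × 0.5283 = 3.244 V.
Stage 2 is unloaded, so V_B = V_A · R4/(R3+R4) = 3.244 × 11.9/38.80 = 0.9949 V.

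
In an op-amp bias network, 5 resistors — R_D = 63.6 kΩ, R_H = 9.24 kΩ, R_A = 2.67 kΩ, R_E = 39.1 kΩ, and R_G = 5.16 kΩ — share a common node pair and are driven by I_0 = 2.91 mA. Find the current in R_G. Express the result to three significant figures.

Conductances: ΣG = 1/63.6 + 1/9.24 + 1/2.67 + 1/39.1 + 1/5.16 = 0.7179 (1/kΩ).
Current divider: I(R_G) = I_0 · G_k/ΣG = 2.91 × (0.1938/0.7179) = 2.91 × 0.2700 = 0.7856 mA.

I ≈ 0.786 mA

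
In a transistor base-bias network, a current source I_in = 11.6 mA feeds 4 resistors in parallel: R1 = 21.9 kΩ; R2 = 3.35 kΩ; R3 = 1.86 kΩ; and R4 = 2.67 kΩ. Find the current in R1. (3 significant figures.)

Conductances: ΣG = 1/21.9 + 1/3.35 + 1/1.86 + 1/2.67 = 1.256 (1/kΩ).
R1 takes the fraction G_k/ΣG = 0.04566/1.256 = 0.03635, so I = 11.6 × 0.03635 = 0.4216 mA.

I ≈ 0.422 mA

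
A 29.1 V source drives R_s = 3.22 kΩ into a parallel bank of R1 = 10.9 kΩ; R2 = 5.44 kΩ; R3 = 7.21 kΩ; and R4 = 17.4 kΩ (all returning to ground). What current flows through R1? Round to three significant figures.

Equivalent of the parallel group: R_p = 2.120 kΩ.
V_A by voltage divider: V_A = 29.1 × 2.120/(3.22 + 2.120) = 11.55 V.
Branch current I = V_A/R1 = 11.55/10.9 = 1.060 mA.

I ≈ 1.06 mA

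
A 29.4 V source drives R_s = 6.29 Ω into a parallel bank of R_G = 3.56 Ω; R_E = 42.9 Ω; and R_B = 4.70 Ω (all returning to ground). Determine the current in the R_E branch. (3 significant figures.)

I ≈ 0.161 A

Equivalent of the parallel group: R_p = 1.934 Ω.
V_A by voltage divider: V_A = 29.4 × 1.934/(6.29 + 1.934) = 6.915 V.
Branch current I = V_A/R_E = 6.915/42.9 = 0.1612 A.
(Equivalently: I_total = 3.575 A, then current-divider fraction G_k/ΣG = 0.04509.)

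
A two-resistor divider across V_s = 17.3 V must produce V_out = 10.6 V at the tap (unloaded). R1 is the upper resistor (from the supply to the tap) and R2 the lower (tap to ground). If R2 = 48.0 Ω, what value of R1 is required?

R1 ≈ 30.3 Ω

The divider ratio is R2/(R1+R2) = 10.6/17.3 = 0.6127.
So R1 = R2 · (V_s/V_out − 1) = 48.0 × (17.3/10.6 − 1) = 48.0 × 0.6321 = 30.34 Ω.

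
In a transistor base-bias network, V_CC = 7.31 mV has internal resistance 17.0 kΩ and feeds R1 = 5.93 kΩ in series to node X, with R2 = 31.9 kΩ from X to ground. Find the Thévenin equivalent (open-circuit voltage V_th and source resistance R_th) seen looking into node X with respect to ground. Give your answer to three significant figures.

V_th ≈ 4.25 mV, R_th ≈ 13.3 kΩ

R1' = 17.0 + 5.93 = 22.93 kΩ (source resistance + R1).
V_th is the unloaded tap voltage: V_CC · R2/(R1'+R2) = 7.31 × 0.5818 = 4.253 mV.
With V_CC suppressed (replaced by a short), R_th = R1' ‖ R2 = (22.93 × 31.9)/(22.93 + 31.9) = 13.34 kΩ.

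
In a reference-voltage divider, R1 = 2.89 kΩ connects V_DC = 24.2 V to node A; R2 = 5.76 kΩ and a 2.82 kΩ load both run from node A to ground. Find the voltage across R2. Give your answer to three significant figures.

V_out ≈ 9.58 V

R2 ‖ R_L = (5.76 × 2.82)/(5.76 + 2.82) = 1.893 kΩ.
Voltage divider with the loaded lower leg: V_out = 24.2 × 1.893/(2.89 + 1.893) = 24.2 × 0.3958 = 9.578 V.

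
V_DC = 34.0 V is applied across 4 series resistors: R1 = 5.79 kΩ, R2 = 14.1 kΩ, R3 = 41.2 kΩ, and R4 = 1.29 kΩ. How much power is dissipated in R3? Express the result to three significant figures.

P ≈ 12.2 mW

Series current I = V_DC/ΣR = 34.0/62.38 = 0.5450 mA.
P(R3) = I²·R3 = (0.5450)² × 41.2 = 12.24 mW.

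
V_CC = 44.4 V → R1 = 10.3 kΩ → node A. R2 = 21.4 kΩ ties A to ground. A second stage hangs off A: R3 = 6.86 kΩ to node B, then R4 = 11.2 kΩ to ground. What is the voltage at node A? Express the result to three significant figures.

Node A sees R2 in parallel with the series input of stage 2, R3 + R4 = 18.06 kΩ.
R2 ‖ (R3+R4) = 9.794 kΩ.
So V_A = 44.4 × 0.4874 = 21.64 V.

V_A ≈ 21.6 V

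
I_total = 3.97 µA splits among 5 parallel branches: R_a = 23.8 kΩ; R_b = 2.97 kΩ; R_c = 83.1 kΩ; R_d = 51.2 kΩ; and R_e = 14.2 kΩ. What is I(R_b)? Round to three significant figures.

I ≈ 2.78 µA

ΣG = 1/23.8 + 1/2.97 + 1/83.1 + 1/51.2 + 1/14.2 = 0.4807.
By the current-divider rule, I = I_total · G_k/ΣG = 3.97 × 0.7004 = 2.781 µA.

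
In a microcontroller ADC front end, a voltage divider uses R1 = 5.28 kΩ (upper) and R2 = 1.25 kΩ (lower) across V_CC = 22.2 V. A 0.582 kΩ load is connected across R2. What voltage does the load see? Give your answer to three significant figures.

First combine the lower leg with the load: R2 ‖ R_L = 0.3971 kΩ.
Then V_out = V_CC · R2'/(R1 + R2') = 22.2 × 0.3971/5.677 = 1.553 V.

V_out ≈ 1.55 V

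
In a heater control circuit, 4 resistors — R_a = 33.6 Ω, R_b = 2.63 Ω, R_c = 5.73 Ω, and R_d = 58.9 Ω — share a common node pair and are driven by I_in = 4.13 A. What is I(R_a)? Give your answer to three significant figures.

I ≈ 0.204 A

ΣG = 1/33.6 + 1/2.63 + 1/5.73 + 1/58.9 = 0.6015.
By the current-divider rule, I = I_in · G_k/ΣG = 4.13 × 0.04948 = 0.2044 A.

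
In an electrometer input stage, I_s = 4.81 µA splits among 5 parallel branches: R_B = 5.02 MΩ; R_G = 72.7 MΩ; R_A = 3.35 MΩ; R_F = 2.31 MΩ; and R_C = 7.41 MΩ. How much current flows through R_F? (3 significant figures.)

I ≈ 1.93 µA

ΣG = 1/5.02 + 1/72.7 + 1/3.35 + 1/2.31 + 1/7.41 = 1.079.
Current divider: I(R_F) = I_s · G_k/ΣG = 4.81 × (0.4329/1.079) = 4.81 × 0.4011 = 1.929 µA.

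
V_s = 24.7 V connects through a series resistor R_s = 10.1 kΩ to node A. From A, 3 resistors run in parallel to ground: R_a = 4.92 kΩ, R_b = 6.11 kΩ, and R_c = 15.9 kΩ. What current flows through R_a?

I ≈ 0.940 mA

Parallel bank: R_p = 1/(1/4.92 + 1/6.11 + 1/15.9) = 2.327 kΩ.
Node voltage V_A = V_s · R_p/(R_s + R_p) = 24.7 × 0.1872 = 4.625 V.
I(R_a) = V_A / R_a = 4.625/4.92 = 0.9399 mA.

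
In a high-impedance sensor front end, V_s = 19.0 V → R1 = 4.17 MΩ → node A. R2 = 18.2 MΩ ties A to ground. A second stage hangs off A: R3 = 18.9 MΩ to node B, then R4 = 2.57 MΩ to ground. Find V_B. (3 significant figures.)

V_B ≈ 1.60 V

The second stage (R3 + R4 = 21.47 MΩ) loads node A in parallel with R2.
R2 ‖ (R3+R4) = 9.850 MΩ.
First divider: V_A = V_s · 9.850/(4.17 + 9.850) = 13.35 V.
Stage 2 is unloaded, so V_B = V_A · R4/(R3+R4) = 13.35 × 2.57/21.47 = 1.598 V.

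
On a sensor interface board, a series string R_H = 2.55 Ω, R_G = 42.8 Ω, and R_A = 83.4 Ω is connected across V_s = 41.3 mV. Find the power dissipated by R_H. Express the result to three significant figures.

ΣR = 128.8 Ω → I = 41.3/128.8 = 0.3208 mA.
P(R_H) = I²·R_H = (0.3208)² × 2.55 = 0.2624 µW.

P ≈ 0.262 µW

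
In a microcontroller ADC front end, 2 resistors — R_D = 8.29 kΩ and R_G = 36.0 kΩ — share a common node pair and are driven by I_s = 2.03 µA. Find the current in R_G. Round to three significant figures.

I ≈ 0.380 µA

With just two branches, the current splits inversely with resistance.
So I = 2.03 × 8.29/44.29 = 0.3800 µA.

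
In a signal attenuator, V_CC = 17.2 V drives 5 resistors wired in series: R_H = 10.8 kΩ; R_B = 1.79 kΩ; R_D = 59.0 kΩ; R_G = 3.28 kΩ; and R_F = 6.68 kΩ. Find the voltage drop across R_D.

V ≈ 12.4 V

Series total: ΣR = 10.8 + 1.79 + 59.0 + 3.28 + 6.68 = 81.55 kΩ.
V = V_CC · R/ΣR = 17.2 × 0.7235 = 12.44 V.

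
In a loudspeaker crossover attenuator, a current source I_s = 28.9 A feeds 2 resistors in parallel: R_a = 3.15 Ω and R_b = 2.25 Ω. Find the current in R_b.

For two parallel branches, I_k = I_s · (other R)/(sum of R).
I(R_b) = 28.9 × 3.15/(3.15 + 2.25) = 28.9 × 0.5833 = 16.86 A.

I ≈ 16.9 A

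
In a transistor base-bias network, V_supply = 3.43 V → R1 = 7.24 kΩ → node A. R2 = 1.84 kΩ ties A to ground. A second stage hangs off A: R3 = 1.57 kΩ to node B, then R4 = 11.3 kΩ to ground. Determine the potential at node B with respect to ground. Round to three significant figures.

V_B ≈ 0.548 V

The second stage (R3 + R4 = 12.87 kΩ) loads node A in parallel with R2.
Effective lower resistance at A: R2 ‖ 12.87 = 1.610 kΩ.
So V_A = 3.43 × 0.1819 = 0.6239 V.
V_B = V_A × 0.8780 = 0.5478 V.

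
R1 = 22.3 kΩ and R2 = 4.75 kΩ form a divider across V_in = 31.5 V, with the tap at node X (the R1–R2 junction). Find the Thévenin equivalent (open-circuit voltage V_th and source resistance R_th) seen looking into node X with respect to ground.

With X open, the divider is unloaded: V_th = 31.5 × 4.75/27.05 = 5.531 V.
With V_in suppressed (replaced by a short), R_th = R1 ‖ R2 = (22.30 × 4.75)/(22.30 + 4.75) = 3.916 kΩ.

V_th ≈ 5.53 V, R_th ≈ 3.92 kΩ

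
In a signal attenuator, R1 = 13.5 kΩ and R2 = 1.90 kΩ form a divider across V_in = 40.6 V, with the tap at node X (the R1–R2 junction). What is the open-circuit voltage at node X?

V_th is the unloaded tap voltage: V_in · R2/(R1+R2) = 40.6 × 0.1234 = 5.009 V.

V_th ≈ 5.01 V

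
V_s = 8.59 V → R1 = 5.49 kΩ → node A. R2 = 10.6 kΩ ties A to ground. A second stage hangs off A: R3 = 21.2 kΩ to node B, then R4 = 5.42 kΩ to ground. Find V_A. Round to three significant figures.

The second stage (R3 + R4 = 26.62 kΩ) loads node A in parallel with R2.
Effective lower resistance at A: R2 ‖ 26.62 = 7.581 kΩ.
So V_A = 8.59 × 0.5800 = 4.982 V.

V_A ≈ 4.98 V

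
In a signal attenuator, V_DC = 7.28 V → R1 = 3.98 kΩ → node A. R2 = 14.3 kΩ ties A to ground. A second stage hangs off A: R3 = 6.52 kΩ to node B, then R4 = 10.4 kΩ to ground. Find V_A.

Looking into the second stage from A: R3 + R4 = 16.92 kΩ appears in parallel with R2.
R2 ‖ (R3+R4) = 7.750 kΩ.
V_A = 7.28 × 7.750/(3.98 + 7.750) = 4.810 V.

V_A ≈ 4.81 V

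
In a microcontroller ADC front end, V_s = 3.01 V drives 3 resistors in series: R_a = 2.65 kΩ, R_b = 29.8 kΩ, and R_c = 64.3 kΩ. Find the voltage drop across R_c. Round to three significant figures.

Total series resistance ΣR = 2.65 + 29.8 + 64.3 = 96.75 kΩ.
Voltage divider: V = V_s · (64.30 / 96.75) = 3.01 × 0.6646 = 2.000 V.

V ≈ 2.00 V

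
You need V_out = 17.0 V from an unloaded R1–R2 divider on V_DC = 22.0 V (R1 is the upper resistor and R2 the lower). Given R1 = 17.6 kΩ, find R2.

V_out/V_DC = R2/(R1+R2) = 0.7727.
Rearranging, R2 = R1·k/(1−k) = 17.6 × 3.400 = 59.84 kΩ.

R2 ≈ 59.8 kΩ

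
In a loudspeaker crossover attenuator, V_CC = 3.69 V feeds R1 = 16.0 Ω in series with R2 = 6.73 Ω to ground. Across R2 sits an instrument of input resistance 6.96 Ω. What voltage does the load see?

V_out ≈ 0.650 V

First combine the lower leg with the load: R2 ‖ R_L = 3.422 Ω.
Then V_out = V_CC · R2'/(R1 + R2') = 3.69 × 3.422/19.42 = 0.6501 V.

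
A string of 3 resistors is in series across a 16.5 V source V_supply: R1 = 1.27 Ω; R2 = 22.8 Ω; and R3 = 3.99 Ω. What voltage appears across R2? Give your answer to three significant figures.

V ≈ 13.4 V

Total series resistance ΣR = 1.27 + 22.8 + 3.99 = 28.06 Ω.
V = V_supply · R/ΣR = 16.5 × 0.8125 = 13.41 V.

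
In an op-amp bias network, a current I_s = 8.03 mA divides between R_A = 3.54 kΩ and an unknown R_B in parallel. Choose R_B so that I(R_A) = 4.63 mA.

Two-branch current divider: I_A = I_s · R_B/(R_A + R_B).
With f = 0.5766, R_B = R_A · f/(1−f) = 3.54 × 1.362 = 4.821 kΩ.

R_B ≈ 4.82 kΩ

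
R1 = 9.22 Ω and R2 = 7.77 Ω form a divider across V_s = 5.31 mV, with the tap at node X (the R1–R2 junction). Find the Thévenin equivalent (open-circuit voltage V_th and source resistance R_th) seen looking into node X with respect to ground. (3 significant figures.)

V_th ≈ 2.43 mV, R_th ≈ 4.22 Ω

V_th is the unloaded tap voltage: V_s · R2/(R1+R2) = 5.31 × 0.4573 = 2.428 mV.
Zeroing V_s shorts the top of R1 to ground, so R_th = R1 ‖ R2 = 4.217 Ω.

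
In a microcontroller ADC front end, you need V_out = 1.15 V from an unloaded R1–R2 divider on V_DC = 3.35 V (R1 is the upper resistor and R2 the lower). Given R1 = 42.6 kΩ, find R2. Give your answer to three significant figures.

R2 ≈ 22.3 kΩ

Required fraction k = V_out/V_DC = 0.3433.
So R2 = R1 · V_out/(V_DC − V_out) = 42.6 × 1.15/(3.35 − 1.15) = 42.6 × 0.5227 = 22.27 kΩ.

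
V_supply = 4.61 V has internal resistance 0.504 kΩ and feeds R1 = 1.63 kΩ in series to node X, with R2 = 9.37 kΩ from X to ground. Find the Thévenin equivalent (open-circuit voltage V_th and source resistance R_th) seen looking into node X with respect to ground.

R1' = 0.504 + 1.63 = 2.134 kΩ (source resistance + R1).
Open-circuit (no load on X): V_th = V_supply · R2/(R1' + R2) = 4.61 × 9.37/(2.134 + 9.37) = 3.755 V.
With V_supply suppressed (replaced by a short), R_th = R1' ‖ R2 = (2.134 × 9.37)/(2.134 + 9.37) = 1.738 kΩ.

V_th ≈ 3.75 V, R_th ≈ 1.74 kΩ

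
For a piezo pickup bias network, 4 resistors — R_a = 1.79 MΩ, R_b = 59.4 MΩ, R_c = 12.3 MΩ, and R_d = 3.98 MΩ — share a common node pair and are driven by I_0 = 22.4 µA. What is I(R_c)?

ΣG = 1/1.79 + 1/59.4 + 1/12.3 + 1/3.98 = 0.9081.
R_c takes the fraction G_k/ΣG = 0.08130/0.9081 = 0.08953, so I = 22.4 × 0.08953 = 2.006 µA.

I ≈ 2.01 µA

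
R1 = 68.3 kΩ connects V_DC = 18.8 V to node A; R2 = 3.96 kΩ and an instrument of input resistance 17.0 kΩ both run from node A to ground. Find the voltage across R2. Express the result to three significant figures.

V_out ≈ 0.844 V

R2 ‖ R_L = (3.96 × 17.0)/(3.96 + 17.0) = 3.212 kΩ.
Now apply the divider: V_out = 18.8 × 0.04491 = 0.8444 V.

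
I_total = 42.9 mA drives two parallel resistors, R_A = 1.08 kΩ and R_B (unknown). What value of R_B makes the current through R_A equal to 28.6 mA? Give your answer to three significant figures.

The fraction through R_A equals R_B/(R_A+R_B).
With f = 0.6667, R_B = R_A · f/(1−f) = 1.08 × 2.000 = 2.160 kΩ.

R_B ≈ 2.16 kΩ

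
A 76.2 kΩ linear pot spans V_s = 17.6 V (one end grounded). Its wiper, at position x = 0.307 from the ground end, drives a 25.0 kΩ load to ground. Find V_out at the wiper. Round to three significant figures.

The pot divides into 52.81 kΩ above the wiper and 23.39 kΩ below.
(x·R_p) ‖ R_L = 12.09 kΩ.
Then V_out = V_s · 12.09/(52.81 + 12.09) = 3.278 V.
(Unloaded: V_out = x·V_s = 5.40 V.)

V_out ≈ 3.28 V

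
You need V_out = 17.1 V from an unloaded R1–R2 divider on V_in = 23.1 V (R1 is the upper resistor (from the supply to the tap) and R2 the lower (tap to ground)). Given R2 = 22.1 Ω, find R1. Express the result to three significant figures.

The divider ratio is R2/(R1+R2) = 17.1/23.1 = 0.7403.
Rearranging, R1 = R2·(1−k)/k = 22.1 × 0.3509 = 7.754 Ω.

R1 ≈ 7.75 Ω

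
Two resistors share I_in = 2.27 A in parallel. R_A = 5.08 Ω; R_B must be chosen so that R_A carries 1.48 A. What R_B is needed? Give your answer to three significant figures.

R_B ≈ 9.52 Ω

In a two-way split, I_A/I_in = R_B/(R_A + R_B).
1.48/2.27 = R_B/(R_A + R_B) → R_B = R_A · (0.6520)/(1 − 0.6520) = 5.08 × 1.873 = 9.517 Ω.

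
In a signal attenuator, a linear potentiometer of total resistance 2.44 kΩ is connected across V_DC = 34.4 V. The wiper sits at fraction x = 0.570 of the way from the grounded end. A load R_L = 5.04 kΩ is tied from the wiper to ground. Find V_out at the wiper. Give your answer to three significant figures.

The pot divides into 1.049 kΩ above the wiper and 1.391 kΩ below.
Lower segment in parallel with the load: 1.391 ‖ 5.04 = 1.090 kΩ.
Loaded-divider output: V_out = 34.4 × 0.5095 = 17.53 V.

V_out ≈ 17.5 V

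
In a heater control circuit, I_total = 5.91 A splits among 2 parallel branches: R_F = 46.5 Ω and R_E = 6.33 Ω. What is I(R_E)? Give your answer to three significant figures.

Two-branch current divider: I_k = I_total · R_other/(R_1 + R_2).
So I = 5.91 × 46.5/52.83 = 5.202 A.

I ≈ 5.20 A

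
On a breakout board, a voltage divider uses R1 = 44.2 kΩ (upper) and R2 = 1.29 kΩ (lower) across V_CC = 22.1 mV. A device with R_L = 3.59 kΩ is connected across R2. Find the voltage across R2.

V_out ≈ 0.465 mV

R2 ‖ R_L = (1.29 × 3.59)/(1.29 + 3.59) = 0.9490 kΩ.
Voltage divider with the loaded lower leg: V_out = 22.1 × 0.9490/(44.2 + 0.9490) = 22.1 × 0.02102 = 0.4645 mV.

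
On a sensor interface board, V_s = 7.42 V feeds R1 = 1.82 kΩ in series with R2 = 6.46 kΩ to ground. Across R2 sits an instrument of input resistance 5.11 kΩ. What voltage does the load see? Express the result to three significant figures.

V_out ≈ 4.53 V

The load sits in parallel with R2, giving an effective lower resistance R2' = R2·R_L/(R2+R_L) = 2.853 kΩ.
Voltage divider with the loaded lower leg: V_out = 7.42 × 2.853/(1.82 + 2.853) = 7.42 × 0.6105 = 4.530 V.
(Unloaded it would be 5.79 V; the load pulls it down.)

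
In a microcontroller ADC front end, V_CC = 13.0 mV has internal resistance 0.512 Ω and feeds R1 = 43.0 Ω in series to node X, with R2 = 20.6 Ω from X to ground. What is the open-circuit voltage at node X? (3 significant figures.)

V_th ≈ 4.18 mV

R1' = 0.512 + 43.0 = 43.51 Ω (source resistance + R1).
V_th is the unloaded tap voltage: V_CC · R2/(R1'+R2) = 13.0 × 0.3213 = 4.177 mV.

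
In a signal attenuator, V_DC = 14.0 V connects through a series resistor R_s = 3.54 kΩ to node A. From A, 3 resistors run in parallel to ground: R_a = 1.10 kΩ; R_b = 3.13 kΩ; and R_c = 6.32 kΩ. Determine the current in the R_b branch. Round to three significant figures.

Combine the parallel branches: R_p = (1/1.10 + 1/3.13 + 1/6.32)⁻¹ = 0.7211 kΩ.
Node voltage V_A = V_DC · R_p/(R_s + R_p) = 14.0 × 0.1692 = 2.369 V.
I(R_b) = V_A / R_b = 2.369/3.13 = 0.7569 mA.

I ≈ 0.757 mA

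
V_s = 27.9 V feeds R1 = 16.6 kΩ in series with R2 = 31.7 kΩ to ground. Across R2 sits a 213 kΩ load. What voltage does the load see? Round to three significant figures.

First combine the lower leg with the load: R2 ‖ R_L = 27.59 kΩ.
Now apply the divider: V_out = 27.9 × 0.6244 = 17.42 V.

V_out ≈ 17.4 V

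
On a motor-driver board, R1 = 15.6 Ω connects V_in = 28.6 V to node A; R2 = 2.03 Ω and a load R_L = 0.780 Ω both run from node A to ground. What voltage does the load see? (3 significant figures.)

First combine the lower leg with the load: R2 ‖ R_L = 0.5635 Ω.
Now apply the divider: V_out = 28.6 × 0.03486 = 0.9970 V.

V_out ≈ 0.997 V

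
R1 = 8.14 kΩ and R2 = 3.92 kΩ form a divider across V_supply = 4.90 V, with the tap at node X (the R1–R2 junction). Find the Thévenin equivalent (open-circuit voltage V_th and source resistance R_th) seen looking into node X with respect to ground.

V_th ≈ 1.59 V, R_th ≈ 2.65 kΩ

With X open, the divider is unloaded: V_th = 4.90 × 3.92/12.06 = 1.593 V.
Looking into X with the source shorted: R_th = R1·R2/(R1+R2) = 8.140 × 3.92/12.06 = 2.646 kΩ.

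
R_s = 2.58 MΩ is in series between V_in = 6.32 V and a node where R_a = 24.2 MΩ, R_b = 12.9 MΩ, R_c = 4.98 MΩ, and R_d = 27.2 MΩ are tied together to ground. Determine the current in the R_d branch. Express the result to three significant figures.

Combine the parallel branches: R_p = (1/24.2 + 1/12.9 + 1/4.98 + 1/27.2)⁻¹ = 2.806 MΩ.
V_A = 6.32 × 2.806/5.386 = 3.292 V.
Branch current I = V_A/R_d = 3.292/27.2 = 0.1210 µA.
(Check via current divider: I_total = 1.173 µA; share G_k/ΣG = 0.1032 → same result.)

I ≈ 0.121 µA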